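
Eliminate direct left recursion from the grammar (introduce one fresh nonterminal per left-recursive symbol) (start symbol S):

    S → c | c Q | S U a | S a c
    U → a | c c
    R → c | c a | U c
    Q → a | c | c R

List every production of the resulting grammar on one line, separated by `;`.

S is directly left-recursive.
For S: α = {U a, a c}, β = {c, c Q}. Rewrite as S → β S' and S' → α S' | ε.

S → c S' | c Q S'; U → a | c c; R → c | c a | U c; Q → a | c | c R; S' → U a S' | a c S' | ε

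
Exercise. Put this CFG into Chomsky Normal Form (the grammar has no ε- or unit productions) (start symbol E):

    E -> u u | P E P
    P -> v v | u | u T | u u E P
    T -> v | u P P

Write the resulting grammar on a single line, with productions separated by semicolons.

E -> X1 X1 | P Y1; P -> X2 X2 | u | X1 T | X1 Y2; T -> v | X1 Y4; X1 -> u; X2 -> v; Y1 -> E P; Y2 -> X1 Y3; Y3 -> E P; Y4 -> P P

Introduce a nonterminal for each terminal appearing in a rule of length ≥ 2: X1 → u, X2 → v.
Binarize each right-hand side of length ≥ 3 by chaining fresh nonterminals (Y1, Y2, …): affected rules were E → P E P; P → X1 X1 E P; T → X1 P P.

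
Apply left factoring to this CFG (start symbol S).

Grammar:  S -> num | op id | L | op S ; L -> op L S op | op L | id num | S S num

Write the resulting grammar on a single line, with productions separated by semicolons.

S -> num | L | op S'; L -> id num | S S num | op L L'; S' -> id | S; L' -> S op | eps

S has alternatives sharing prefix 'op': factor to S → op S' with S' → id | S.
L has alternatives sharing prefix 'op L': factor to L → op L L' with L' → S op | ε.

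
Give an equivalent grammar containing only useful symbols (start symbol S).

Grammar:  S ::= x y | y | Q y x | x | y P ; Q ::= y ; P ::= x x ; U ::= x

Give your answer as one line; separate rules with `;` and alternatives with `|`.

S ::= x y | y | Q y x | x | y P; Q ::= y; P ::= x x

Generating nonterminals: {P, Q, S, U}.
Reachable from S after that: {P, Q, S}.
Removed useless symbols: {U} and every production mentioning them.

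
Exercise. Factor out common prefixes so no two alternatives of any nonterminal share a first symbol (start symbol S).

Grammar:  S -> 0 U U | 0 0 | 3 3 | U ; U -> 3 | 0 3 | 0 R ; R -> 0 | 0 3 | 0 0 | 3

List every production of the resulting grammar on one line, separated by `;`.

S -> 3 3 | U | 0 S'; U -> 3 | 0 U'; R -> 3 | 0 R'; S' -> U U | 0; U' -> 3 | R; R' -> ε | 3 | 0

S has alternatives sharing prefix '0': factor to S → 0 S' with S' → U U | 0.
U has alternatives sharing prefix '0': factor to U → 0 U' with U' → 3 | R.
R has alternatives sharing prefix '0': factor to R → 0 R' with R' → ε | 3 | 0.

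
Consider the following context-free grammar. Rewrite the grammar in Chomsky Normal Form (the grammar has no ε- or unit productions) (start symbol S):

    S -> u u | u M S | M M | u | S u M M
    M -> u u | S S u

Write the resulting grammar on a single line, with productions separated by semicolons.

Introduce a nonterminal for each terminal appearing in a rule of length ≥ 2: X1 → u.
Binarize each right-hand side of length ≥ 3 by chaining fresh nonterminals (Y1, Y2, …): affected rules were S → X1 M S; S → S X1 M M; M → S S X1.

S -> X1 X1 | X1 Y1 | M M | u | S Y2; M -> X1 X1 | S Y4; X1 -> u; Y1 -> M S; Y2 -> X1 Y3; Y3 -> M M; Y4 -> S X1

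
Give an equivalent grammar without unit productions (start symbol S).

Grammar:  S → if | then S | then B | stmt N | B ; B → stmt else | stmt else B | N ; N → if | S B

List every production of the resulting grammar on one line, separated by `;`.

Unit pairs: B ⇒* {N}; S ⇒* {B, N}.
Replace each nonterminal's rules with the union of the non-unit rules of every nonterminal it unit-derives.

S → stmt else | stmt else B | if | then S | then B | stmt N | S B; B → stmt else | stmt else B | if | S B; N → if | S B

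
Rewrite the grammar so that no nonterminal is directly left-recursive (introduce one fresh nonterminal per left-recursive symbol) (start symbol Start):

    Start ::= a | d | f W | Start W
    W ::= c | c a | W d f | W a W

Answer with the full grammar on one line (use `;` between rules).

Start ::= a Start1 | d Start1 | f W Start1; W ::= c W1 | c a W1; Start1 ::= W Start1 | eps; W1 ::= d f W1 | a W W1 | eps

Directly left-recursive nonterminals: Start, W.
For Start: α = {W}, β = {a, d, f W}. Rewrite as Start → β Start1 and Start1 → α Start1 | ε.
For W: α = {d f, a W}, β = {c, c a}. Rewrite as W → β W1 and W1 → α W1 | ε.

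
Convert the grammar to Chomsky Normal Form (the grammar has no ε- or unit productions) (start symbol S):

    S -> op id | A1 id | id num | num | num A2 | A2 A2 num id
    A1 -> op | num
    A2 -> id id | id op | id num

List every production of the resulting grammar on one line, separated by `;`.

S -> X1 X2 | A1 X2 | X2 X3 | num | X3 A2 | A2 Y1; A1 -> op | num; A2 -> X2 X2 | X2 X1 | X2 X3; X1 -> op; X2 -> id; X3 -> num; Y1 -> A2 Y2; Y2 -> X3 X2

Introduce a nonterminal for each terminal appearing in a rule of length ≥ 2: X1 → op, X2 → id, X3 → num.
Binarize each right-hand side of length ≥ 3 by chaining fresh nonterminals (Y1, Y2, …): affected rules were S → A2 A2 X3 X2.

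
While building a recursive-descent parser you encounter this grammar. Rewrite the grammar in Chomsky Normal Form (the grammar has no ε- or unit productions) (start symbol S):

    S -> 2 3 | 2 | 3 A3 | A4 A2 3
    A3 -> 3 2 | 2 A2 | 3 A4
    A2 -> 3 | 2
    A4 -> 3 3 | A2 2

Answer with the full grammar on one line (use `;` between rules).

S -> X1 X2 | 2 | X2 A3 | A4 Y1; A3 -> X2 X1 | X1 A2 | X2 A4; A2 -> 3 | 2; A4 -> X2 X2 | A2 X1; X1 -> 2; X2 -> 3; Y1 -> A2 X2

Introduce a nonterminal for each terminal appearing in a rule of length ≥ 2: X1 → 2, X2 → 3.
Binarize each right-hand side of length ≥ 3 by chaining fresh nonterminals (Y1, Y2, …): affected rules were S → A4 A2 X2.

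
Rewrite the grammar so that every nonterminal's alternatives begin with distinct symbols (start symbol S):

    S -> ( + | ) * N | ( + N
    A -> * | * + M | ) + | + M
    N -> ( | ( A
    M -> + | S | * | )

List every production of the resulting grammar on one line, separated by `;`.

S has alternatives sharing prefix '( +': factor to S → ( + S' with S' → ε | N.
A has alternatives sharing prefix '*': factor to A → * A' with A' → ε | + M.
N has alternatives sharing prefix '(': factor to N → ( N' with N' → ε | A.

S -> ) * N | ( + S'; A -> ) + | + M | * A'; N -> ( N'; M -> + | S | * | ); S' -> epsilon | N; A' -> epsilon | + M; N' -> epsilon | A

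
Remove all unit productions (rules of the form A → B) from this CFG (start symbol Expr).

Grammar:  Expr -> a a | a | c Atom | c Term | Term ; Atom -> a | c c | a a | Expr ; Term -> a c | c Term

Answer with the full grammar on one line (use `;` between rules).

Expr -> a c | c Term | a a | a | c Atom; Atom -> a c | c Term | a | c c | a a | c Atom; Term -> a c | c Term

Unit pairs: Atom ⇒* {Expr, Term}; Expr ⇒* {Term}.
For every A with A ⇒* B via unit rules, add B's non-unit alternatives to A; then delete every rule of the form X → Y.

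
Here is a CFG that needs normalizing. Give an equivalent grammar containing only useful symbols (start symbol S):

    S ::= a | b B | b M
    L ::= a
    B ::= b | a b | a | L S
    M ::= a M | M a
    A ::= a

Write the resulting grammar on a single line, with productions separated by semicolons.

Generating nonterminals: {A, B, L, S}.
Reachable from S after that: {B, L, S}.
Removed useless symbols: {A, M} and every production mentioning them.

S ::= a | b B; L ::= a; B ::= b | a b | a | L S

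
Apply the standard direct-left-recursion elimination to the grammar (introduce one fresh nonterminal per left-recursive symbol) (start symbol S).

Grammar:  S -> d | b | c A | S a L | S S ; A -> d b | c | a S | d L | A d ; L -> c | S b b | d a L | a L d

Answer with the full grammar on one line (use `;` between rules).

Directly left-recursive nonterminals: S, A.
For S: α = {a L, S}, β = {d, b, c A}. Rewrite as S → β S' and S' → α S' | ε.
For A: α = {d}, β = {d b, c, a S, d L}. Rewrite as A → β A' and A' → α A' | ε.

S -> d S' | b S' | c A S'; A -> d b A' | c A' | a S A' | d L A'; L -> c | S b b | d a L | a L d; S' -> a L S' | S S' | ε; A' -> d A' | ε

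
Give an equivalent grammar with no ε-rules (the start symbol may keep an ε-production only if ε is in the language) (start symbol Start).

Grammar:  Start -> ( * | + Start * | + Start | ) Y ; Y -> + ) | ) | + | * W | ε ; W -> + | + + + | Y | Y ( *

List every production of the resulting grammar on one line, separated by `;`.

Nullable set = {W, Y}.
ε ∉ L(G), so no ε-production is kept.
Add the nullable-subset variants: Start → ) Y gives ) Y | ). Y → * W gives * W | *. W → Y ( * gives Y ( * | ( *.

Start -> ( * | + Start * | + Start | ) Y | ); Y -> + ) | ) | + | * W | *; W -> + | + + + | Y | Y ( * | ( *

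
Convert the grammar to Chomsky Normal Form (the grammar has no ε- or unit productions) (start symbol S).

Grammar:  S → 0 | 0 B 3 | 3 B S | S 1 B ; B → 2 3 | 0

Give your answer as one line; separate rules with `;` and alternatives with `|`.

Introduce a nonterminal for each terminal appearing in a rule of length ≥ 2: X1 → 0, X2 → 3, X3 → 1, X4 → 2.
Binarize each right-hand side of length ≥ 3 by chaining fresh nonterminals (Y1, Y2, …): affected rules were S → X1 B X2; S → X2 B S; S → S X3 B.

S → 0 | X1 Y1 | X2 Y2 | S Y3; B → X4 X2 | 0; X1 → 0; X2 → 3; X3 → 1; X4 → 2; Y1 → B X2; Y2 → B S; Y3 → X3 B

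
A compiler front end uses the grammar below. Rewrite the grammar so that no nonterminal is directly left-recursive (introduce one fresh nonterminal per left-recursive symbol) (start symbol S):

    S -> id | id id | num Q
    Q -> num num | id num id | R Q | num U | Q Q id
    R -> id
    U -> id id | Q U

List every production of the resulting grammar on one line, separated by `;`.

S -> id | id id | num Q; Q -> num num Q' | id num id Q' | R Q Q' | num U Q'; R -> id; U -> id id | Q U; Q' -> Q id Q' | ε

Directly left-recursive nonterminal: Q.
For Q: α = {Q id}, β = {num num, id num id, R Q, num U}. Rewrite as Q → β Q' and Q' → α Q' | ε.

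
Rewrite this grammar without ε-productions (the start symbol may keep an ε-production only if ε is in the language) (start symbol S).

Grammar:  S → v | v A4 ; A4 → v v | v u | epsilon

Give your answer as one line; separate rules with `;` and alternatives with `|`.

Nullable nonterminals: {A4}.
ε ∉ L(G), so no ε-production is kept.

S → v | v A4; A4 → v v | v u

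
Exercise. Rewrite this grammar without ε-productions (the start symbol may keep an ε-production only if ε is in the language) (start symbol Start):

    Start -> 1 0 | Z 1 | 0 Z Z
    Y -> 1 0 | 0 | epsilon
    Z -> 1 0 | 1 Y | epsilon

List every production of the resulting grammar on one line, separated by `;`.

Start -> 1 0 | Z 1 | 1 | 0 Z Z | 0 Z | 0; Y -> 1 0 | 0; Z -> 1 0 | 1 Y | 1

Nullable nonterminals: {Y, Z}.
ε ∉ L(G), so no ε-production is kept.
Expand every rule over subsets of its nullable positions: Start → Z 1 gives Z 1 | 1. Start → 0 Z Z gives 0 Z Z | 0 Z | 0. Z → 1 Y gives 1 Y | 1.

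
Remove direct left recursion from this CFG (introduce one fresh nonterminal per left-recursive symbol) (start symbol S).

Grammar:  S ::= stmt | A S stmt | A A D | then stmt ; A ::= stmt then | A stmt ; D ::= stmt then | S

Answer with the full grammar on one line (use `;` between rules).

S ::= stmt | A S stmt | A A D | then stmt; A ::= stmt then A'; D ::= stmt then | S; A' ::= stmt A' | ε

A is directly left-recursive.
For A: α = {stmt}, β = {stmt then}. Rewrite as A → β A' and A' → α A' | ε.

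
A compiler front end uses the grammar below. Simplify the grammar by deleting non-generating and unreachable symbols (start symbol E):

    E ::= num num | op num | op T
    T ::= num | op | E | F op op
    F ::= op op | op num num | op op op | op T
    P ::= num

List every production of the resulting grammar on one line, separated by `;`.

Generating nonterminals: {E, F, P, T}.
Reachable from E after that: {E, F, T}.
Removed useless symbols: {P} and every production mentioning them.

E ::= num num | op num | op T; T ::= num | op | E | F op op; F ::= op op | op num num | op op op | op T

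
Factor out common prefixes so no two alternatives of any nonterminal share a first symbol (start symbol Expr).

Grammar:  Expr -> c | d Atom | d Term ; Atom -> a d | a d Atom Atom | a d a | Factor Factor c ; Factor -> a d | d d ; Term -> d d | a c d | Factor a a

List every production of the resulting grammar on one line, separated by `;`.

Expr -> c | d Expr1; Atom -> Factor Factor c | a d Atom1; Factor -> a d | d d; Term -> d d | a c d | Factor a a; Expr1 -> Atom | Term; Atom1 -> eps | Atom Atom | a

Expr has alternatives sharing prefix 'd': factor to Expr → d Expr1 with Expr1 → Atom | Term.
Atom has alternatives sharing prefix 'a d': factor to Atom → a d Atom1 with Atom1 → ε | Atom Atom | a.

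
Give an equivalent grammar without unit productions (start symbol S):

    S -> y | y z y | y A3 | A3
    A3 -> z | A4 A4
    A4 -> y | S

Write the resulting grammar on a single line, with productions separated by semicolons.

S -> y | y z y | y A3 | z | A4 A4; A3 -> z | A4 A4; A4 -> y | y z y | y A3 | z | A4 A4

Unit pairs: A4 ⇒* {A3, S}; S ⇒* {A3}.
Replace each nonterminal's rules with the union of the non-unit rules of every nonterminal it unit-derives.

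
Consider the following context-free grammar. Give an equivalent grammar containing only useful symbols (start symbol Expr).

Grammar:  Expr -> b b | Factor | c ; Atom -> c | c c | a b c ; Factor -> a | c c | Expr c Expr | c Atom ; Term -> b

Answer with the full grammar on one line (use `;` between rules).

Expr -> b b | Factor | c; Atom -> c | c c | a b c; Factor -> a | c c | Expr c Expr | c Atom

Generating nonterminals: {Atom, Expr, Factor, Term}.
Reachable from Expr after that: {Atom, Expr, Factor}.
Removed useless symbols: {Term} and every production mentioning them.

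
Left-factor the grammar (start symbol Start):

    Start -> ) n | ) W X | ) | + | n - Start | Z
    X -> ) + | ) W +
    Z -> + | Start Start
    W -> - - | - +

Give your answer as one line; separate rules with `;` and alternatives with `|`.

Start -> + | n - Start | Z | ) Start1; X -> ) X1; Z -> + | Start Start; W -> - W1; Start1 -> n | W X | eps; X1 -> + | W +; W1 -> - | +

Start has alternatives sharing prefix ')': factor to Start → ) Start1 with Start1 → n | W X | ε.
X has alternatives sharing prefix ')': factor to X → ) X1 with X1 → + | W +.
W has alternatives sharing prefix '-': factor to W → - W1 with W1 → - | +.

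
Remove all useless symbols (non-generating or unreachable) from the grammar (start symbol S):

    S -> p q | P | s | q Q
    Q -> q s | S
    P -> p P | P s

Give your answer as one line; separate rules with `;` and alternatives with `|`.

Generating nonterminals: {Q, S}.
Reachable from S after that: {Q, S}.
Removed useless symbols: {P} and every production mentioning them.

S -> p q | s | q Q; Q -> q s | S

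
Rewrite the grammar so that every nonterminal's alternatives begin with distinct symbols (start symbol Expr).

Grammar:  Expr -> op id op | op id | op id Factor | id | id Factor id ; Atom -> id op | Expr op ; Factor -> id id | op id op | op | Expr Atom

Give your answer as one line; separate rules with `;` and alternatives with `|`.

Expr -> op id Expr1 | id Expr2; Atom -> id op | Expr op; Factor -> id id | Expr Atom | op Factor1; Expr1 -> op | epsilon | Factor; Expr2 -> epsilon | Factor id; Factor1 -> id op | epsilon

Expr has alternatives sharing prefix 'op id': factor to Expr → op id Expr1 with Expr1 → op | ε | Factor.
Expr has alternatives sharing prefix 'id': factor to Expr → id Expr2 with Expr2 → ε | Factor id.
Factor has alternatives sharing prefix 'op': factor to Factor → op Factor1 with Factor1 → id op | ε.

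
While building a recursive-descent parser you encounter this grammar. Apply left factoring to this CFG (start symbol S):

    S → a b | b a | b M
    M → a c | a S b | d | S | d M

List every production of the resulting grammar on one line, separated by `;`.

S → a b | b S'; M → S | a M' | d M''; S' → a | M; M' → c | S b; M'' → ε | M

S has alternatives sharing prefix 'b': factor to S → b S' with S' → a | M.
M has alternatives sharing prefix 'a': factor to M → a M' with M' → c | S b.
M has alternatives sharing prefix 'd': factor to M → d M'' with M'' → ε | M.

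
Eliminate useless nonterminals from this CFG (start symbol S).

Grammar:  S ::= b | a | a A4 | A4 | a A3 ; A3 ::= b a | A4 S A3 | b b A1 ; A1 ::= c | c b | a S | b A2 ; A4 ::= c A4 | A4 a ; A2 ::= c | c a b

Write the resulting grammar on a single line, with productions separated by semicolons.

Generating nonterminals: {A1, A2, A3, S}.
Reachable from S after that: {A1, A2, A3, S}.
Removed useless symbols: {A4} and every production mentioning them.

S ::= b | a | a A3; A3 ::= b a | b b A1; A1 ::= c | c b | a S | b A2; A2 ::= c | c a b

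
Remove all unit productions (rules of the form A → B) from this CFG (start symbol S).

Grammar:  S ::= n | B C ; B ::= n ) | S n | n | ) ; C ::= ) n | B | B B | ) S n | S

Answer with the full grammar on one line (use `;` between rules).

S ::= n | B C; B ::= n ) | S n | n | ); C ::= n ) | S n | n | ) | ) n | B B | ) S n | B C

Unit pairs: C ⇒* {B, S}.
For every A with A ⇒* B via unit rules, add B's non-unit alternatives to A; then delete every rule of the form X → Y.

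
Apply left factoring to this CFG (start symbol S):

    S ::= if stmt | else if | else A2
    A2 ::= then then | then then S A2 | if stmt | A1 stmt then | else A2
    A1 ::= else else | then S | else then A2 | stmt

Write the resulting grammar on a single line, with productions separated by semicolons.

S has alternatives sharing prefix 'else': factor to S → else S' with S' → if | A2.
A2 has alternatives sharing prefix 'then then': factor to A2 → then then A2' with A2' → ε | S A2.
A1 has alternatives sharing prefix 'else': factor to A1 → else A1' with A1' → else | then A2.

S ::= if stmt | else S'; A2 ::= if stmt | A1 stmt then | else A2 | then then A2'; A1 ::= then S | stmt | else A1'; S' ::= if | A2; A2' ::= eps | S A2; A1' ::= else | then A2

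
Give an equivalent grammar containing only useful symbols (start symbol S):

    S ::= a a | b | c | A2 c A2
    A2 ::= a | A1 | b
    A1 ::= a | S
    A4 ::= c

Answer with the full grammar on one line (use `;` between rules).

Generating nonterminals: {A1, A2, A4, S}.
Reachable from S after that: {A1, A2, S}.
Removed useless symbols: {A4} and every production mentioning them.

S ::= a a | b | c | A2 c A2; A2 ::= a | A1 | b; A1 ::= a | S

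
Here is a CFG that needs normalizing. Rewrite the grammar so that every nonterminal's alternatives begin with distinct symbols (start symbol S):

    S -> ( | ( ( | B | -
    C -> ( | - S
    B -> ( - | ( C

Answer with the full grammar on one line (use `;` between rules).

S -> B | - | ( S'; C -> ( | - S; B -> ( B'; S' -> ε | (; B' -> - | C

S has alternatives sharing prefix '(': factor to S → ( S' with S' → ε | (.
B has alternatives sharing prefix '(': factor to B → ( B' with B' → - | C.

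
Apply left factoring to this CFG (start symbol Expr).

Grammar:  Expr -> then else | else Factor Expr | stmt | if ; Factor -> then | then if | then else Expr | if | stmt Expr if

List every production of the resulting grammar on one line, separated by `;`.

Factor has alternatives sharing prefix 'then': factor to Factor → then Factor1 with Factor1 → ε | if | else Expr.

Expr -> then else | else Factor Expr | stmt | if; Factor -> if | stmt Expr if | then Factor1; Factor1 -> ε | if | else Expr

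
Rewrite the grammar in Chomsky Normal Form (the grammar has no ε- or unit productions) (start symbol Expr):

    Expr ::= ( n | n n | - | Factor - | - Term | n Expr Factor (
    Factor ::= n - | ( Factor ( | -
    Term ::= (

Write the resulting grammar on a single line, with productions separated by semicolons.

Introduce a nonterminal for each terminal appearing in a rule of length ≥ 2: X1 → (, X2 → n, X3 → -.
Binarize each right-hand side of length ≥ 3 by chaining fresh nonterminals (Y1, Y2, …): affected rules were Expr → X2 Expr Factor X1; Factor → X1 Factor X1.

Expr ::= X1 X2 | X2 X2 | - | Factor X3 | X3 Term | X2 Y1; Factor ::= X2 X3 | X1 Y3 | -; Term ::= (; X1 ::= (; X2 ::= n; X3 ::= -; Y1 ::= Expr Y2; Y2 ::= Factor X1; Y3 ::= Factor X1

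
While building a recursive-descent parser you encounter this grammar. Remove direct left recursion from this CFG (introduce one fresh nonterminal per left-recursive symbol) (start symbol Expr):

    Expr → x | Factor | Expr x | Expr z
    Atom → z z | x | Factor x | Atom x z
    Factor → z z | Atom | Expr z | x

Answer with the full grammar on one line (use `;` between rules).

Expr → x Expr1 | Factor Expr1; Atom → z z Atom1 | x Atom1 | Factor x Atom1; Factor → z z | Atom | Expr z | x; Expr1 → x Expr1 | z Expr1 | ε; Atom1 → x z Atom1 | ε

Left recursion appears on Expr, Atom.
For Expr: α = {x, z}, β = {x, Factor}. Rewrite as Expr → β Expr1 and Expr1 → α Expr1 | ε.
For Atom: α = {x z}, β = {z z, x, Factor x}. Rewrite as Atom → β Atom1 and Atom1 → α Atom1 | ε.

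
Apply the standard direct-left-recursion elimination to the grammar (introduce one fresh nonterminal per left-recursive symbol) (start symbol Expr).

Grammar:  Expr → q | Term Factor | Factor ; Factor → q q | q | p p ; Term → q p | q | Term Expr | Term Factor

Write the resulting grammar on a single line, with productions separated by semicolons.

Expr → q | Term Factor | Factor; Factor → q q | q | p p; Term → q p Term1 | q Term1; Term1 → Expr Term1 | Factor Term1 | eps

Directly left-recursive nonterminal: Term.
For Term: α = {Expr, Factor}, β = {q p, q}. Rewrite as Term → β Term1 and Term1 → α Term1 | ε.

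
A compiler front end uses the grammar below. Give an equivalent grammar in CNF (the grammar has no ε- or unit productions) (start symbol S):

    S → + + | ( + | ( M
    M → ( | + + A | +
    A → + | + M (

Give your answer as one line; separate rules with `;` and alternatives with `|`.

S → X1 X1 | X2 X1 | X2 M; M → ( | X1 Y1 | +; A → + | X1 Y2; X1 → +; X2 → (; Y1 → X1 A; Y2 → M X2

Introduce a nonterminal for each terminal appearing in a rule of length ≥ 2: X1 → +, X2 → (.
Binarize each right-hand side of length ≥ 3 by chaining fresh nonterminals (Y1, Y2, …): affected rules were M → X1 X1 A; A → X1 M X2.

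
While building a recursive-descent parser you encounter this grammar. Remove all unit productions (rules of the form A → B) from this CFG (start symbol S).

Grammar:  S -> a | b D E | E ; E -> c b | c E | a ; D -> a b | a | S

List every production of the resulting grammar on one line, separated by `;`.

S -> c b | c E | a | b D E; E -> c b | c E | a; D -> a | b D E | c b | c E | a b

Unit pairs: D ⇒* {E, S}; S ⇒* {E}.
For every A with A ⇒* B via unit rules, add B's non-unit alternatives to A; then delete every rule of the form X → Y.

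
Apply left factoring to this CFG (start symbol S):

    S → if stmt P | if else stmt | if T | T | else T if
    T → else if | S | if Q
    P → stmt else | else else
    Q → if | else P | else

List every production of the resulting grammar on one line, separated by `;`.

S has alternatives sharing prefix 'if': factor to S → if S' with S' → stmt P | else stmt | T.
Q has alternatives sharing prefix 'else': factor to Q → else Q' with Q' → P | ε.

S → T | else T if | if S'; T → else if | S | if Q; P → stmt else | else else; Q → if | else Q'; S' → stmt P | else stmt | T; Q' → P | eps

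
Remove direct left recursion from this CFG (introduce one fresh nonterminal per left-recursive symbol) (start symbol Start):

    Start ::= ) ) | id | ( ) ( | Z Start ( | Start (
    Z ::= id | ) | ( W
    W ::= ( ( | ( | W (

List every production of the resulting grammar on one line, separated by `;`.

Start, W are directly left-recursive.
For Start: α = {(}, β = {) ), id, ( ) (, Z Start (}. Rewrite as Start → β Start1 and Start1 → α Start1 | ε.
For W: α = {(}, β = {( (, (}. Rewrite as W → β W1 and W1 → α W1 | ε.

Start ::= ) ) Start1 | id Start1 | ( ) ( Start1 | Z Start ( Start1; Z ::= id | ) | ( W; W ::= ( ( W1 | ( W1; Start1 ::= ( Start1 | ε; W1 ::= ( W1 | ε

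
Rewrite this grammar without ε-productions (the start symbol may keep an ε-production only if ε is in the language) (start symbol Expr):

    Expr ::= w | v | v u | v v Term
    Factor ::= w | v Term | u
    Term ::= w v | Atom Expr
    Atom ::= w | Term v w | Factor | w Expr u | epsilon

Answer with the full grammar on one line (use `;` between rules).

Expr ::= w | v | v u | v v Term; Factor ::= w | v Term | u; Term ::= w v | Atom Expr | Expr; Atom ::= w | Term v w | Factor | w Expr u

The nullable symbols are {Atom}.
ε ∉ L(G), so no ε-production is kept.
Expand every rule over subsets of its nullable positions: Term → Atom Expr gives Atom Expr | Expr.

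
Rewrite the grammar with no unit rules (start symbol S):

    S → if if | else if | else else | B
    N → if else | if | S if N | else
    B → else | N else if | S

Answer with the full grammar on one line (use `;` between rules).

S → else | N else if | if if | else if | else else; N → if else | if | S if N | else; B → else | N else if | if if | else if | else else

Unit pairs: B ⇒* {S}; S ⇒* {B}.
For each unit pair (A, B), copy every non-unit production of B to A, then drop all unit productions.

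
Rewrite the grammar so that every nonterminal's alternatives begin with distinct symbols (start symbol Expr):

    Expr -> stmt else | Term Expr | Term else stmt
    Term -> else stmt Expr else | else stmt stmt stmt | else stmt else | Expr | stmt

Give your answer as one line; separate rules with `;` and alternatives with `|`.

Expr has alternatives sharing prefix 'Term': factor to Expr → Term Expr1 with Expr1 → Expr | else stmt.
Term has alternatives sharing prefix 'else stmt': factor to Term → else stmt Term1 with Term1 → Expr else | stmt stmt | else.

Expr -> stmt else | Term Expr1; Term -> Expr | stmt | else stmt Term1; Expr1 -> Expr | else stmt; Term1 -> Expr else | stmt stmt | else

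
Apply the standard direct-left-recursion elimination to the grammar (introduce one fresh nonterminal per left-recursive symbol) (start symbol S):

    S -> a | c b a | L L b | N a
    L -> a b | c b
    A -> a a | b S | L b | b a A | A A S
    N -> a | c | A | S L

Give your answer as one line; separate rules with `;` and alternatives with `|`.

S -> a | c b a | L L b | N a; L -> a b | c b; A -> a a A' | b S A' | L b A' | b a A A'; N -> a | c | A | S L; A' -> A S A' | ε

Directly left-recursive nonterminal: A.
For A: α = {A S}, β = {a a, b S, L b, b a A}. Rewrite as A → β A' and A' → α A' | ε.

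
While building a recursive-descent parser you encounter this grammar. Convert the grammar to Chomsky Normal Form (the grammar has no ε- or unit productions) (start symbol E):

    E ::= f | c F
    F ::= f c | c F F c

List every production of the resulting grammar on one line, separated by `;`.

Introduce a nonterminal for each terminal appearing in a rule of length ≥ 2: X1 → c, X2 → f.
Binarize each right-hand side of length ≥ 3 by chaining fresh nonterminals (Y1, Y2, …): affected rules were F → X1 F F X1.

E ::= f | X1 F; F ::= X2 X1 | X1 Y1; X1 ::= c; X2 ::= f; Y1 ::= F Y2; Y2 ::= F X1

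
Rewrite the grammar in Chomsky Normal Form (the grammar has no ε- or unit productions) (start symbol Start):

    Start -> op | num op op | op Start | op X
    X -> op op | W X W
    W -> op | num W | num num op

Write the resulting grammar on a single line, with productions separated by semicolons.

Introduce a nonterminal for each terminal appearing in a rule of length ≥ 2: X1 → num, X2 → op.
Binarize each right-hand side of length ≥ 3 by chaining fresh nonterminals (Y1, Y2, …): affected rules were Start → X1 X2 X2; X → W X W; W → X1 X1 X2.

Start -> op | X1 Y1 | X2 Start | X2 X; X -> X2 X2 | W Y2; W -> op | X1 W | X1 Y3; X1 -> num; X2 -> op; Y1 -> X2 X2; Y2 -> X W; Y3 -> X1 X2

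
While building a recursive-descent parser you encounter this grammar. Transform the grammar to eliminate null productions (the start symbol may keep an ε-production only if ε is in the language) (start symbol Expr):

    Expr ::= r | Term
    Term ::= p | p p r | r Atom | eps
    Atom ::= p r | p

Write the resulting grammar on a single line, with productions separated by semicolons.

The nullable symbols are {Expr, Term}.
ε ∈ L(G) since Expr is nullable, so keep Expr → ε.

Expr ::= r | Term | eps; Term ::= p | p p r | r Atom; Atom ::= p r | p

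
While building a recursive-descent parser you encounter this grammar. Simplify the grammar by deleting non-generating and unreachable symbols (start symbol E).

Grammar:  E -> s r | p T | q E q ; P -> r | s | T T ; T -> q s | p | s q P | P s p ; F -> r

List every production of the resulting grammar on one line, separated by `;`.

Generating nonterminals: {E, F, P, T}.
Reachable from E after that: {E, P, T}.
Removed useless symbols: {F} and every production mentioning them.

E -> s r | p T | q E q; P -> r | s | T T; T -> q s | p | s q P | P s p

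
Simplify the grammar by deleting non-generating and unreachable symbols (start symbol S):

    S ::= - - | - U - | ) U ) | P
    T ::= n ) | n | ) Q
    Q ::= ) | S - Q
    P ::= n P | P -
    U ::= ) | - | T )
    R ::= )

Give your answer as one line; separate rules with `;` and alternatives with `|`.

S ::= - - | - U - | ) U ); T ::= n ) | n | ) Q; Q ::= ) | S - Q; U ::= ) | - | T )

Generating nonterminals: {Q, R, S, T, U}.
Reachable from S after that: {Q, S, T, U}.
Removed useless symbols: {P, R} and every production mentioning them.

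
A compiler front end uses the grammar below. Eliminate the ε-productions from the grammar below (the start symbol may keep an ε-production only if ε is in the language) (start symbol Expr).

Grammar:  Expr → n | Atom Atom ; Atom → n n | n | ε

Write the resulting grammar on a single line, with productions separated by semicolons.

Nullable nonterminals: {Atom, Expr}.
ε ∈ L(G) since Expr is nullable, so keep Expr → ε.
Add the nullable-subset variants: Expr → Atom Atom gives Atom Atom | Atom.

Expr → n | Atom Atom | Atom | ε; Atom → n n | n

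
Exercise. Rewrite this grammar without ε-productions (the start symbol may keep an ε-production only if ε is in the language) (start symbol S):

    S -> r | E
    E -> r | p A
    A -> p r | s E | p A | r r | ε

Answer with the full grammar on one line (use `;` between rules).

The nullable symbols are {A}.
ε ∉ L(G), so no ε-production is kept.
Add the nullable-subset variants: E → p A gives p A | p. A → p A gives p A | p.

S -> r | E; E -> r | p A | p; A -> p r | s E | p A | p | r r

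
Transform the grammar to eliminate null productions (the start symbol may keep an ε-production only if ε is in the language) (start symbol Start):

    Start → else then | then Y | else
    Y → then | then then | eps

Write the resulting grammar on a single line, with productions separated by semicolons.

Start → else then | then Y | then | else; Y → then | then then

The nullable symbols are {Y}.
ε ∉ L(G), so no ε-production is kept.
For each production, add variants omitting each subset of nullable occurrences: Start → then Y gives then Y | then.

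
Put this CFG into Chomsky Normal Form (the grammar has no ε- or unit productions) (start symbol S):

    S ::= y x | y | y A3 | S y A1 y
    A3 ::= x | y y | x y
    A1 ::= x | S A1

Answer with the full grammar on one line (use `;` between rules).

Introduce a nonterminal for each terminal appearing in a rule of length ≥ 2: X1 → y, X2 → x.
Binarize each right-hand side of length ≥ 3 by chaining fresh nonterminals (Y1, Y2, …): affected rules were S → S X1 A1 X1.

S ::= X1 X2 | y | X1 A3 | S Y1; A3 ::= x | X1 X1 | X2 X1; A1 ::= x | S A1; X1 ::= y; X2 ::= x; Y1 ::= X1 Y2; Y2 ::= A1 X1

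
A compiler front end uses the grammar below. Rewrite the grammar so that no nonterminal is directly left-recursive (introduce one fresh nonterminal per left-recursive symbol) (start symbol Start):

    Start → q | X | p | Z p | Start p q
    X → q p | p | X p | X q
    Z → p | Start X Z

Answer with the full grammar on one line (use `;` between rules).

Start, X are directly left-recursive.
For Start: α = {p q}, β = {q, X, p, Z p}. Rewrite as Start → β Start1 and Start1 → α Start1 | ε.
For X: α = {p, q}, β = {q p, p}. Rewrite as X → β X1 and X1 → α X1 | ε.

Start → q Start1 | X Start1 | p Start1 | Z p Start1; X → q p X1 | p X1; Z → p | Start X Z; Start1 → p q Start1 | ε; X1 → p X1 | q X1 | ε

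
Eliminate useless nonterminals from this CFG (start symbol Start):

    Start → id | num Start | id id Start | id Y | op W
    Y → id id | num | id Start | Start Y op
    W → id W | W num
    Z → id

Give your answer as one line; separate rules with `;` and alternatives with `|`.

Start → id | num Start | id id Start | id Y; Y → id id | num | id Start | Start Y op

Generating nonterminals: {Start, Y, Z}.
Reachable from Start after that: {Start, Y}.
Removed useless symbols: {W, Z} and every production mentioning them.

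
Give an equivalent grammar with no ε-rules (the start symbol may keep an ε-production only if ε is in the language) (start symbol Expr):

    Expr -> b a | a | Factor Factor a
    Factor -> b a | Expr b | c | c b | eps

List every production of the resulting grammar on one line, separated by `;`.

Nullable nonterminals: {Factor}.
ε ∉ L(G), so no ε-production is kept.
Expand every rule over subsets of its nullable positions: Expr → Factor Factor a gives Factor Factor a | Factor a.

Expr -> b a | a | Factor Factor a | Factor a; Factor -> b a | Expr b | c | c b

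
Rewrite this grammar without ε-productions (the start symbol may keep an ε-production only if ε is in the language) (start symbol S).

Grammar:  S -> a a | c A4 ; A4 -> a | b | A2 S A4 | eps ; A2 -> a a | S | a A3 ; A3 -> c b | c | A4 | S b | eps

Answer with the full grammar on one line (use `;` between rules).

S -> a a | c A4 | c; A4 -> a | b | A2 S A4 | A2 S; A2 -> a a | S | a A3 | a; A3 -> c b | c | A4 | S b

The nullable symbols are {A3, A4}.
ε ∉ L(G), so no ε-production is kept.
For each production, add variants omitting each subset of nullable occurrences: S → c A4 gives c A4 | c. A4 → A2 S A4 gives A2 S A4 | A2 S. A2 → a A3 gives a A3 | a.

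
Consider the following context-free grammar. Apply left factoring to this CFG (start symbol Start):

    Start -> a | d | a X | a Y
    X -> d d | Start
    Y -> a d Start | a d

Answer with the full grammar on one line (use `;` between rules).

Start -> d | a Start1; X -> d d | Start; Y -> a d Y1; Start1 -> eps | X | Y; Y1 -> Start | eps

Start has alternatives sharing prefix 'a': factor to Start → a Start1 with Start1 → ε | X | Y.
Y has alternatives sharing prefix 'a d': factor to Y → a d Y1 with Y1 → Start | ε.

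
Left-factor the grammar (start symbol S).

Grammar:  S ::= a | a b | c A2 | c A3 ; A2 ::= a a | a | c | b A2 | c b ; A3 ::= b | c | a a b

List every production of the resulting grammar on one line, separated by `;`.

S has alternatives sharing prefix 'a': factor to S → a S' with S' → ε | b.
S has alternatives sharing prefix 'c': factor to S → c S'' with S'' → A2 | A3.
A2 has alternatives sharing prefix 'a': factor to A2 → a A2' with A2' → a | ε.
A2 has alternatives sharing prefix 'c': factor to A2 → c A2'' with A2'' → ε | b.

S ::= a S' | c S''; A2 ::= b A2 | a A2' | c A2''; A3 ::= b | c | a a b; S' ::= ε | b; S'' ::= A2 | A3; A2' ::= a | ε; A2'' ::= ε | b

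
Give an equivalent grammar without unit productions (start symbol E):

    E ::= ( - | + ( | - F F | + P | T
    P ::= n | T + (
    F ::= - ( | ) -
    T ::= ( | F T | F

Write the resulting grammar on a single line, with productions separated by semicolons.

E ::= ( - | + ( | - F F | + P | - ( | ) - | ( | F T; P ::= n | T + (; F ::= - ( | ) -; T ::= - ( | ) - | ( | F T

Unit pairs: E ⇒* {F, T}; T ⇒* {F}.
For each unit pair (A, B), copy every non-unit production of B to A, then drop all unit productions.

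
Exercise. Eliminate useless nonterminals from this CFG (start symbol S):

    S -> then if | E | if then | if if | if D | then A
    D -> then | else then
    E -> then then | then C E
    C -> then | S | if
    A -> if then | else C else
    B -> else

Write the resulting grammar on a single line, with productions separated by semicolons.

Generating nonterminals: {A, B, C, D, E, S}.
Reachable from S after that: {A, C, D, E, S}.
Removed useless symbols: {B} and every production mentioning them.

S -> then if | E | if then | if if | if D | then A; D -> then | else then; E -> then then | then C E; C -> then | S | if; A -> if then | else C else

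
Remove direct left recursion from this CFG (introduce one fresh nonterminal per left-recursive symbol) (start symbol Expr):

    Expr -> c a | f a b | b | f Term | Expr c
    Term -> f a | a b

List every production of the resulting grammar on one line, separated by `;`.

Expr is directly left-recursive.
For Expr: α = {c}, β = {c a, f a b, b, f Term}. Rewrite as Expr → β Expr1 and Expr1 → α Expr1 | ε.

Expr -> c a Expr1 | f a b Expr1 | b Expr1 | f Term Expr1; Term -> f a | a b; Expr1 -> c Expr1 | ε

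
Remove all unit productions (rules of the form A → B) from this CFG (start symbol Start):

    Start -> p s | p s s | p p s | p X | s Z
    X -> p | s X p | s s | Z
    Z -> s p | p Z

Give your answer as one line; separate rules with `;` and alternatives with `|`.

Start -> p s | p s s | p p s | p X | s Z; X -> s p | p Z | p | s X p | s s; Z -> s p | p Z

Unit pairs: X ⇒* {Z}.
For every A with A ⇒* B via unit rules, add B's non-unit alternatives to A; then delete every rule of the form X → Y.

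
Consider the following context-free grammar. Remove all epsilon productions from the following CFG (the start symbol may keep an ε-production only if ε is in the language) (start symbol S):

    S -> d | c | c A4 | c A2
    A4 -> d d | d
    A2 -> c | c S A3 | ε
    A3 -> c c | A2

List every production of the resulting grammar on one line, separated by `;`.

The nullable symbols are {A2, A3}.
ε ∉ L(G), so no ε-production is kept.
Add the nullable-subset variants: A2 → c S A3 gives c S A3 | c S.

S -> d | c | c A4 | c A2; A4 -> d d | d; A2 -> c | c S A3 | c S; A3 -> c c | A2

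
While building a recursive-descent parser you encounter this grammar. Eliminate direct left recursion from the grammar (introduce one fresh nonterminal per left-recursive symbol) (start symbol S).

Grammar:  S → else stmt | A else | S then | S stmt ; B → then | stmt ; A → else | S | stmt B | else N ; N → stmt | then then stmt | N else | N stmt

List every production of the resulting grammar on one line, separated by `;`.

S, N are directly left-recursive.
For S: α = {then, stmt}, β = {else stmt, A else}. Rewrite as S → β S' and S' → α S' | ε.
For N: α = {else, stmt}, β = {stmt, then then stmt}. Rewrite as N → β N' and N' → α N' | ε.

S → else stmt S' | A else S'; B → then | stmt; A → else | S | stmt B | else N; N → stmt N' | then then stmt N'; S' → then S' | stmt S' | ε; N' → else N' | stmt N' | ε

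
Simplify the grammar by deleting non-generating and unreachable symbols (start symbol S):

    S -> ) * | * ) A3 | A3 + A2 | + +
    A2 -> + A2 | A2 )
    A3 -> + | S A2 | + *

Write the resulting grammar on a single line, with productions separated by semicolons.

Generating nonterminals: {A3, S}.
Reachable from S after that: {A3, S}.
Removed useless symbols: {A2} and every production mentioning them.

S -> ) * | * ) A3 | + +; A3 -> + | + *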